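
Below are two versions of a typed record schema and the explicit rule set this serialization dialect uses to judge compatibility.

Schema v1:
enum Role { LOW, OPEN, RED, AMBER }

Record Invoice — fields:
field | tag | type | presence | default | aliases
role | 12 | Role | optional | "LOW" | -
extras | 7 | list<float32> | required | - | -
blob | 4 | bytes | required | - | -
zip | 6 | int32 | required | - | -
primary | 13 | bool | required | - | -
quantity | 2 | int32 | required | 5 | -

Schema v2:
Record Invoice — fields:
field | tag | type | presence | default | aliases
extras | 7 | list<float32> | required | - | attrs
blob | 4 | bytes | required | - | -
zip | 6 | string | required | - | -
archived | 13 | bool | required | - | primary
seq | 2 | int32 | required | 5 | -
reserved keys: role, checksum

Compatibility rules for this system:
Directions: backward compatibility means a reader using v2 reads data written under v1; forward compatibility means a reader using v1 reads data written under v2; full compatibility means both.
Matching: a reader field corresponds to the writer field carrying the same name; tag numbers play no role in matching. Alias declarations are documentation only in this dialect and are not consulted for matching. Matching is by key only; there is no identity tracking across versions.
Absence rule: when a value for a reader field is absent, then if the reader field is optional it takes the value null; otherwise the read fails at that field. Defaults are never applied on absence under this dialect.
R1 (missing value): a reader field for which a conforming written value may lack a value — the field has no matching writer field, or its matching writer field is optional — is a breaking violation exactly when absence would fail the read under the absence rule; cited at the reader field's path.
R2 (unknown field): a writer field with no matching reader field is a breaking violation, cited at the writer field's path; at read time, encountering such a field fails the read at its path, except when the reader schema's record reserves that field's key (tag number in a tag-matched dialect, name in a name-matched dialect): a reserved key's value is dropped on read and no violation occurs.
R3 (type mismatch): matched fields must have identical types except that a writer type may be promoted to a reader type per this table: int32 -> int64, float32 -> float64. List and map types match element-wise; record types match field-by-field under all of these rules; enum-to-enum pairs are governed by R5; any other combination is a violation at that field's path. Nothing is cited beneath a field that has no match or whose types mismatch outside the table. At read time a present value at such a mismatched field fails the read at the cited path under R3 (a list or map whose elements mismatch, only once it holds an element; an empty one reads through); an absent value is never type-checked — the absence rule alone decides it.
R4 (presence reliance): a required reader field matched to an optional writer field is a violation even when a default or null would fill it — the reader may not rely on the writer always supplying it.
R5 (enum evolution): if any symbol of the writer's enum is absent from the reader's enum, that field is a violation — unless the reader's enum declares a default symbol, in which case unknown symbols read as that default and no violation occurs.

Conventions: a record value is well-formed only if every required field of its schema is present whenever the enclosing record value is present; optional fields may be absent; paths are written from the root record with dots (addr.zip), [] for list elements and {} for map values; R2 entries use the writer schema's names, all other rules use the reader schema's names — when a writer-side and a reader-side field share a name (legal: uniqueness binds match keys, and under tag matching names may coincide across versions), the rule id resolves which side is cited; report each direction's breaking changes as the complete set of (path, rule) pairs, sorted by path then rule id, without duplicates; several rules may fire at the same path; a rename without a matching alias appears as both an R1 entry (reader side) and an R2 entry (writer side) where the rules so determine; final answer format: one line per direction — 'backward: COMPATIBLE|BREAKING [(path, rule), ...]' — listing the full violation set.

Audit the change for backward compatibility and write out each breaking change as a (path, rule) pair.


arrows below run writer -> reader for Invoice
backward for Invoice (reader v2, writer v1):
  extras: list<float32> -> list<float32>, writer required; from extras
  blob: bytes -> bytes, writer required; from blob
  zip: int32 -> string, writer required; from zip
  archived has no writer counterpart
  seq has no writer counterpart
  role (writer side), unknown to reader
  primary (writer side), unknown to reader
  quantity (writer side), unknown to reader
  violation R1 at archived
  violation R2 at primary
  violation R2 at quantity
  violation R1 at seq
  violation R3 at zip
  => 5 violation(s): backward is BREAKING for Invoice
checking off the Invoice differences that do not matter here:
  removed field role from record Invoice (its key "role" joins the reserved list) -> fires no rule on Invoice, leaving the asked answer as it is

backward: BREAKING [(archived, R1), (primary, R2), (quantity, R2), (seq, R1), (zip, R3)]


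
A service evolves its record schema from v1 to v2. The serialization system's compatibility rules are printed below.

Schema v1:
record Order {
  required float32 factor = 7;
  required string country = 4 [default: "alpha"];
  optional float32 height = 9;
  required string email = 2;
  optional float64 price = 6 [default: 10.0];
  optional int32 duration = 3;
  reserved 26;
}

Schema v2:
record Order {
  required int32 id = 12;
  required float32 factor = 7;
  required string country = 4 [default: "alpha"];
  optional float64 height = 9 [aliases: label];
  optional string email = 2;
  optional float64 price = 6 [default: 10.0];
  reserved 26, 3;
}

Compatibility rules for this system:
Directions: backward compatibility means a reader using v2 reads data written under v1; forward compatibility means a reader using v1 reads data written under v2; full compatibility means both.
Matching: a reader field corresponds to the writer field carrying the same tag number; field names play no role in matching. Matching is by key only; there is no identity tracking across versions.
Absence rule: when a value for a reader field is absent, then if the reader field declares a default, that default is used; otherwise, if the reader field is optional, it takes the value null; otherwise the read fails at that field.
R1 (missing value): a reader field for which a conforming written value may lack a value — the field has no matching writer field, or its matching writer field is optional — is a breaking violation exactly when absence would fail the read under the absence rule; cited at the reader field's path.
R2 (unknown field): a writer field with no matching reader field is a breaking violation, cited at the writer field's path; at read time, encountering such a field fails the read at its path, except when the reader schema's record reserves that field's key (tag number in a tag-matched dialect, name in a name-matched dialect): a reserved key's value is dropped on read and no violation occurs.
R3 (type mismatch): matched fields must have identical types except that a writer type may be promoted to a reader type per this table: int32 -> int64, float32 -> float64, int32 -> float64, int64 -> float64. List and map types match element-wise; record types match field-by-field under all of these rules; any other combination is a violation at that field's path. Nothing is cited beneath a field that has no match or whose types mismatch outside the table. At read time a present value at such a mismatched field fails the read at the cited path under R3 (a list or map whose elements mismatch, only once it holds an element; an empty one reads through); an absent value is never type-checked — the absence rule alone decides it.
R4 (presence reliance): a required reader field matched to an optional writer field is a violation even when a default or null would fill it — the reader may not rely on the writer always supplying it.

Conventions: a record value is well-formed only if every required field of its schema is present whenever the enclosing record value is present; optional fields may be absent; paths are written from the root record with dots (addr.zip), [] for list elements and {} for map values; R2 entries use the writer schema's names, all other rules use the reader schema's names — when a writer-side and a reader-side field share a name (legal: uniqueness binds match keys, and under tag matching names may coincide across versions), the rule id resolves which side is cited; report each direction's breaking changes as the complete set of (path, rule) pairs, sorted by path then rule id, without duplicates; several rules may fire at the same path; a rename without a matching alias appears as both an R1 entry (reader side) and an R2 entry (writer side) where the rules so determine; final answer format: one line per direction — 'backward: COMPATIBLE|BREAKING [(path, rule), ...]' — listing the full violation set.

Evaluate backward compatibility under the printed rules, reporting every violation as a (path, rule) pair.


backward: BREAKING [(id, R1)]

arrows below run writer -> reader for Order
backward analysis of Order with v2 as reader and v1 as writer:
  no writer field matches reader id
  factor: paired with writer factor (float32 -> float32; writer required)
  country: paired with writer country (string -> string; writer required)
  height: paired with writer height (float32 -> float64; writer optional)
  email: paired with writer email (string -> string; writer required)
  price: paired with writer price (float64 -> float64; writer optional)
  leftover writer field: duration
  rule R1 violated at id
  => 1 violation(s): backward is BREAKING for Order
checking off the Order differences that do not matter here:
  field email in record Order: required changed to optional -> matters only for Order's forward compatibility — outside the asked direction
  removed field duration from record Order (its key 3 joins the reserved list) -> fires no rule on Order, leaving the asked answer as it is
  field height in record Order: type float32 changed to float64 -> matters only for Order's forward compatibility — outside the asked direction


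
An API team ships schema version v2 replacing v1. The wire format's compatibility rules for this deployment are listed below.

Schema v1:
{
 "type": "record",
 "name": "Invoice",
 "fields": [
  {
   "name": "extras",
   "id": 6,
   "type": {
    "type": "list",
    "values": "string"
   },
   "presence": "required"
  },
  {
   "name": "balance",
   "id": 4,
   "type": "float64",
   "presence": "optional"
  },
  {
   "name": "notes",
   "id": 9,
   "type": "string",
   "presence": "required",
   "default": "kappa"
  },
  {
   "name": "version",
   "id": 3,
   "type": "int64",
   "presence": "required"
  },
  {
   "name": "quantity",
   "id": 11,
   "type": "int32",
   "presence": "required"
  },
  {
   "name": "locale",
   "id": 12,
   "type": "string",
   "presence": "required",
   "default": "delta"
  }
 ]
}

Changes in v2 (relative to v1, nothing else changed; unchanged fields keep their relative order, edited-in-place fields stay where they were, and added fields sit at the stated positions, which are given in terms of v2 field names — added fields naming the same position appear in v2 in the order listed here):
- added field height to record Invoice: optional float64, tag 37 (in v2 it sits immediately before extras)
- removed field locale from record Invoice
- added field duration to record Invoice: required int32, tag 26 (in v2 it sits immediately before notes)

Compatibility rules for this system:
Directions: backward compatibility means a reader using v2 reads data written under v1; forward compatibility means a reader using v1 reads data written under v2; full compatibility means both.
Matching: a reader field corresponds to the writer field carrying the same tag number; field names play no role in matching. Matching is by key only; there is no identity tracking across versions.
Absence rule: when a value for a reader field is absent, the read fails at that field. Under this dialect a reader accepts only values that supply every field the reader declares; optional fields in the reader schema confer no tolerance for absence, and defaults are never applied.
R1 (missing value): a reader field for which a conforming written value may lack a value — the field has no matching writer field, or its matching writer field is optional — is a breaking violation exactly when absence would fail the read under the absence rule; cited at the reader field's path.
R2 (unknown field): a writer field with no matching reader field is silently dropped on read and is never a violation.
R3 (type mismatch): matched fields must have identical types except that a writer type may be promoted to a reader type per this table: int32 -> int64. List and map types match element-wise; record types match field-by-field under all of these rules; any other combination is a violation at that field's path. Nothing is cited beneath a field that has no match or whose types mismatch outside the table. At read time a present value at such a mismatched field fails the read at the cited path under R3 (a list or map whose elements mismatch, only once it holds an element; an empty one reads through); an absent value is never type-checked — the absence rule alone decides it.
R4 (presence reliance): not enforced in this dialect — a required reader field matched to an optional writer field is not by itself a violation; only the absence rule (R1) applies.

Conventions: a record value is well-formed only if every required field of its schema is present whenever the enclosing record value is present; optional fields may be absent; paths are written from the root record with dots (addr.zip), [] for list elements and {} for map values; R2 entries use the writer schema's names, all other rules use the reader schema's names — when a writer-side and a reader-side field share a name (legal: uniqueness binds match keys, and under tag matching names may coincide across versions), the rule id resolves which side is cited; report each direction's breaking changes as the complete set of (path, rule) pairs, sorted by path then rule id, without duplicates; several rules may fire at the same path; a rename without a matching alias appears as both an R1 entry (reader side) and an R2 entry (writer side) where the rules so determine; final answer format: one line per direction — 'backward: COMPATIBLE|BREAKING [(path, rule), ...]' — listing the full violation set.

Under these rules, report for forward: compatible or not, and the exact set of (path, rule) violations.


the writer's type comes first in each Invoice pair
forward analysis of Invoice with v1 as reader and v2 as writer:
  extras <- extras (list<string> -> list<string>, writer required)
  balance <- balance (float64 -> float64, writer optional)
  notes <- notes (string -> string, writer required)
  version <- version (int64 -> int64, writer required)
  quantity <- quantity (int32 -> int32, writer required)
  locale: no writer-side match
  writer field height has no reader counterpart
  writer field duration has no reader counterpart
  breaking: (balance, R1)
  breaking: (locale, R1)
  => forward: BREAKING (2)
the other Invoice changes do not affect what is asked:
  added field height to record Invoice: optional float64, tag 37 (in v2 it sits immediately before extras) -> matters only for Invoice's backward compatibility — outside the asked direction
  added field duration to record Invoice: required int32, tag 26 (in v2 it sits immediately before notes) -> matters only for Invoice's backward compatibility — outside the asked direction

forward: BREAKING [(balance, R1), (locale, R1)]


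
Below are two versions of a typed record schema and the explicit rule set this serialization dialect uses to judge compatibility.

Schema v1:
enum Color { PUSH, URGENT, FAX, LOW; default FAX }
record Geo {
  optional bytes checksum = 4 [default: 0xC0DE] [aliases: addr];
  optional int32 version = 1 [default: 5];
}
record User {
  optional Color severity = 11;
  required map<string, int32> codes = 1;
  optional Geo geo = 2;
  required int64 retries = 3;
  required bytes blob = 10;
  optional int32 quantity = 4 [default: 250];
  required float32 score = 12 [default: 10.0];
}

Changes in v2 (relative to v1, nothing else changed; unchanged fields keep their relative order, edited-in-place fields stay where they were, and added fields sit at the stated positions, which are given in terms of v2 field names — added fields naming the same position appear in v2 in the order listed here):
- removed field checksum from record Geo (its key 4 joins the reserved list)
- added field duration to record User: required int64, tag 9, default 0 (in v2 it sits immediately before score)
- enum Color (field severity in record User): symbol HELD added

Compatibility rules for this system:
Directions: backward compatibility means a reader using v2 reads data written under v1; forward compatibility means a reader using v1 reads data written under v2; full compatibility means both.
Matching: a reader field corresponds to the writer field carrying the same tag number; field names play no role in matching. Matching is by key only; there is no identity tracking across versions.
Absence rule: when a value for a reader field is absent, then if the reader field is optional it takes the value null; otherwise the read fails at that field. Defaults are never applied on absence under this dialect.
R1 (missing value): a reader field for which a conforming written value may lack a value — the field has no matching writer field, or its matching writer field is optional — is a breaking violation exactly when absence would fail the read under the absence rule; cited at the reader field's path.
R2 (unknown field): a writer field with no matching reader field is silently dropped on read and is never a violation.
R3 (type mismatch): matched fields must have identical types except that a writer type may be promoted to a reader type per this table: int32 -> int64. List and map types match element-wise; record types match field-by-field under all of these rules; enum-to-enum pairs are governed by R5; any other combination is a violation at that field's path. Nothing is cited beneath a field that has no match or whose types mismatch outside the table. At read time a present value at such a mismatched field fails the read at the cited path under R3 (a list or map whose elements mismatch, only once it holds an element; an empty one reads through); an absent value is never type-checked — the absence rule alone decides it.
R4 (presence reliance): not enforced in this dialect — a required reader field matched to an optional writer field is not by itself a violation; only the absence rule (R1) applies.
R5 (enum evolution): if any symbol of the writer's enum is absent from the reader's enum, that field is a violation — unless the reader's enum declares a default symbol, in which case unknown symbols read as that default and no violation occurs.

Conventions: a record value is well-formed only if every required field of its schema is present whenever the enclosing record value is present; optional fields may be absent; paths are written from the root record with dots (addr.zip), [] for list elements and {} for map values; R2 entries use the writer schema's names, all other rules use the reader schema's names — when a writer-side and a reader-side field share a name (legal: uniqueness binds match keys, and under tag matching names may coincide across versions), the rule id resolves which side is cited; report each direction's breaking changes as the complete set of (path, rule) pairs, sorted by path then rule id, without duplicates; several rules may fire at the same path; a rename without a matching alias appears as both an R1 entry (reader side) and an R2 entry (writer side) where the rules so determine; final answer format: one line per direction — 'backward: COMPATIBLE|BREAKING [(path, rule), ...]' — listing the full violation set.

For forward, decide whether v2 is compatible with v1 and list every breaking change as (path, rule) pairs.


the writer's type comes first in each User pair
forward pass over User, reader schema v1, writer schema v2:
  severity <- severity (Color -> Color, writer optional)
  codes <- codes (map<string, int32> -> map<string, int32>, writer required)
  geo <- geo (Geo -> Geo, writer optional)
  retries <- retries (int64 -> int64, writer required)
  blob <- blob (bytes -> bytes, writer required)
  quantity <- quantity (int32 -> int32, writer optional)
  score <- score (float32 -> float32, writer required)
  leftover writer field: duration
  geo.checksum: no writer-side match
  geo.version <- geo.version (int32 -> int32, writer optional)
  => forward: COMPATIBLE
the rest of the User diff is inert for this question:
  removed field checksum from record Geo (its key 4 joins the reserved list) -> fires no rule on User, leaving the asked answer as it is
  added field duration to record User: required int64, tag 9, default 0 (in v2 it sits immediately before score) -> matters only for User's backward compatibility — outside the asked direction
  enum Color (field severity in record User): symbol HELD added -> fires no rule on User, leaving the asked answer as it is

forward: COMPATIBLE []


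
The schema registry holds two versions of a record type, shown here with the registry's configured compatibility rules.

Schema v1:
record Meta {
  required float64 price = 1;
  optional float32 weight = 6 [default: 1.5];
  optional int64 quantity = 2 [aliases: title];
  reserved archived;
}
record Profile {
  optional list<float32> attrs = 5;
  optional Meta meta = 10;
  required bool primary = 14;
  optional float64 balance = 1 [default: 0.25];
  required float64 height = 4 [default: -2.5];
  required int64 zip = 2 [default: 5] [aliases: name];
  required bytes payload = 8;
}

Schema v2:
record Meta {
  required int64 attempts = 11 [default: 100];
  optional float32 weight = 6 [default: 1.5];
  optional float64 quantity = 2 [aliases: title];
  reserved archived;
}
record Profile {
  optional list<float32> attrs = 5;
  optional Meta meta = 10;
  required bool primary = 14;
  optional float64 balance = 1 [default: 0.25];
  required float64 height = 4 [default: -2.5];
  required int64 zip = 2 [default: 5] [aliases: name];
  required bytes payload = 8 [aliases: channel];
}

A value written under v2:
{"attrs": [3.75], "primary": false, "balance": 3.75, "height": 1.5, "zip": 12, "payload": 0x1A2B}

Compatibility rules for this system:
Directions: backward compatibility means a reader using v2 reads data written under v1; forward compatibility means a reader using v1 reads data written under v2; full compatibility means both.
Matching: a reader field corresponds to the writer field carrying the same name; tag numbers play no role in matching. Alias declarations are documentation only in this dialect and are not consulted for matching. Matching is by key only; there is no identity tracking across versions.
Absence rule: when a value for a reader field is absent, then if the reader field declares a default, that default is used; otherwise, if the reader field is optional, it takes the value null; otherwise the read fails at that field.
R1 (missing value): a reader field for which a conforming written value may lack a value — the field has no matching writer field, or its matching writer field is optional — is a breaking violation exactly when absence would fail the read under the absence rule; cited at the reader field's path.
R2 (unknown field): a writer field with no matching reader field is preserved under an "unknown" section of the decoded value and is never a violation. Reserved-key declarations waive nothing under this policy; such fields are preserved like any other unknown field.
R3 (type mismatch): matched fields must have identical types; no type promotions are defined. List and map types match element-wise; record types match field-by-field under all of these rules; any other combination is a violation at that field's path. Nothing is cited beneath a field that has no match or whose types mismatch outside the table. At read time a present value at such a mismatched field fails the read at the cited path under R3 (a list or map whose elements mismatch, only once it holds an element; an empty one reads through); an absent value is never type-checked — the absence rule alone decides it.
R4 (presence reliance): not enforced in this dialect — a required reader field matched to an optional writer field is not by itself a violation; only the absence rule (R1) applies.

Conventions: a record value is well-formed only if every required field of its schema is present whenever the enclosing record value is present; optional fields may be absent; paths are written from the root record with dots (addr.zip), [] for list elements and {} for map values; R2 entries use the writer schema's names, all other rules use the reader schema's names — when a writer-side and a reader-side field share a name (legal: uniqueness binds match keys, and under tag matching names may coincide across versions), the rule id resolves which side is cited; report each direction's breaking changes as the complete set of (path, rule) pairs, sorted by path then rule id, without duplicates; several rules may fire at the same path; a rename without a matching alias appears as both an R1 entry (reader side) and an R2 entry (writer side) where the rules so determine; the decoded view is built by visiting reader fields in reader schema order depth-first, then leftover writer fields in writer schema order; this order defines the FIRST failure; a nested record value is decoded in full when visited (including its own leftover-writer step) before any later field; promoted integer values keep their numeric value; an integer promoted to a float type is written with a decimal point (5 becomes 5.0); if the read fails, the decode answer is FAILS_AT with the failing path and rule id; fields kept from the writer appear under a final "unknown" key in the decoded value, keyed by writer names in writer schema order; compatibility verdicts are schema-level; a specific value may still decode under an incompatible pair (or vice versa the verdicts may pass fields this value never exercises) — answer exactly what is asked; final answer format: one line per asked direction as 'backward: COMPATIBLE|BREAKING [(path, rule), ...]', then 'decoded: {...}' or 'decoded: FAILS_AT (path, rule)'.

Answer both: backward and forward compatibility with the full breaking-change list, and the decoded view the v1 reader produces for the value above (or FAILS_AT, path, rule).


in Profile below, arrows point writer -> reader
checking backward for Profile: reader v2 against writer v1:
  attrs: list<float32> -> list<float32>, writer optional; from attrs
  meta: Meta -> Meta, writer optional; from meta
  primary: bool -> bool, writer required; from primary
  balance: float64 -> float64, writer optional; from balance
  height: float64 -> float64, writer required; from height
  zip: int64 -> int64, writer required; from zip
  payload: bytes -> bytes, writer required; from payload
  meta.attempts has no writer counterpart
  meta.weight: float32 -> float32, writer optional; from meta.weight
  meta.quantity: int64 -> float64, writer optional; from meta.quantity
  writer field meta.price has no reader counterpart
  violation R3 at meta.quantity
  => 1 violation(s): backward is BREAKING for Profile
checking forward for Profile: reader v1 against writer v2:
  attrs: list<float32> -> list<float32>, writer optional; from attrs
  meta: Meta -> Meta, writer optional; from meta
  primary: bool -> bool, writer required; from primary
  balance: float64 -> float64, writer optional; from balance
  height: float64 -> float64, writer required; from height
  zip: int64 -> int64, writer required; from zip
  payload: bytes -> bytes, writer required; from payload
  meta.price has no writer counterpart
  meta.weight: float32 -> float32, writer optional; from meta.weight
  meta.quantity: float64 -> int64, writer optional; from meta.quantity
  writer field meta.attempts has no reader counterpart
  violation R1 at meta.price
  violation R3 at meta.quantity
  => 2 violation(s): forward is BREAKING for Profile
decode (reader v1):
  attrs := [3.75]
  meta := null (absent, optional -> null)
  primary := false
  balance := 3.75
  height := 1.5
  zip := 12
  payload := 0x1A2B
  => decoded: {"attrs": [3.75], "meta": null, "primary": false, "balance": 3.75, "height": 1.5, "zip": 12, "payload": 0x1A2B}

backward: BREAKING [(meta.quantity, R3)]; forward: BREAKING [(meta.price, R1), (meta.quantity, R3)]; decoded: {"attrs": [3.75], "meta": null, "primary": false, "balance": 3.75, "height": 1.5, "zip": 12, "payload": 0x1A2B}


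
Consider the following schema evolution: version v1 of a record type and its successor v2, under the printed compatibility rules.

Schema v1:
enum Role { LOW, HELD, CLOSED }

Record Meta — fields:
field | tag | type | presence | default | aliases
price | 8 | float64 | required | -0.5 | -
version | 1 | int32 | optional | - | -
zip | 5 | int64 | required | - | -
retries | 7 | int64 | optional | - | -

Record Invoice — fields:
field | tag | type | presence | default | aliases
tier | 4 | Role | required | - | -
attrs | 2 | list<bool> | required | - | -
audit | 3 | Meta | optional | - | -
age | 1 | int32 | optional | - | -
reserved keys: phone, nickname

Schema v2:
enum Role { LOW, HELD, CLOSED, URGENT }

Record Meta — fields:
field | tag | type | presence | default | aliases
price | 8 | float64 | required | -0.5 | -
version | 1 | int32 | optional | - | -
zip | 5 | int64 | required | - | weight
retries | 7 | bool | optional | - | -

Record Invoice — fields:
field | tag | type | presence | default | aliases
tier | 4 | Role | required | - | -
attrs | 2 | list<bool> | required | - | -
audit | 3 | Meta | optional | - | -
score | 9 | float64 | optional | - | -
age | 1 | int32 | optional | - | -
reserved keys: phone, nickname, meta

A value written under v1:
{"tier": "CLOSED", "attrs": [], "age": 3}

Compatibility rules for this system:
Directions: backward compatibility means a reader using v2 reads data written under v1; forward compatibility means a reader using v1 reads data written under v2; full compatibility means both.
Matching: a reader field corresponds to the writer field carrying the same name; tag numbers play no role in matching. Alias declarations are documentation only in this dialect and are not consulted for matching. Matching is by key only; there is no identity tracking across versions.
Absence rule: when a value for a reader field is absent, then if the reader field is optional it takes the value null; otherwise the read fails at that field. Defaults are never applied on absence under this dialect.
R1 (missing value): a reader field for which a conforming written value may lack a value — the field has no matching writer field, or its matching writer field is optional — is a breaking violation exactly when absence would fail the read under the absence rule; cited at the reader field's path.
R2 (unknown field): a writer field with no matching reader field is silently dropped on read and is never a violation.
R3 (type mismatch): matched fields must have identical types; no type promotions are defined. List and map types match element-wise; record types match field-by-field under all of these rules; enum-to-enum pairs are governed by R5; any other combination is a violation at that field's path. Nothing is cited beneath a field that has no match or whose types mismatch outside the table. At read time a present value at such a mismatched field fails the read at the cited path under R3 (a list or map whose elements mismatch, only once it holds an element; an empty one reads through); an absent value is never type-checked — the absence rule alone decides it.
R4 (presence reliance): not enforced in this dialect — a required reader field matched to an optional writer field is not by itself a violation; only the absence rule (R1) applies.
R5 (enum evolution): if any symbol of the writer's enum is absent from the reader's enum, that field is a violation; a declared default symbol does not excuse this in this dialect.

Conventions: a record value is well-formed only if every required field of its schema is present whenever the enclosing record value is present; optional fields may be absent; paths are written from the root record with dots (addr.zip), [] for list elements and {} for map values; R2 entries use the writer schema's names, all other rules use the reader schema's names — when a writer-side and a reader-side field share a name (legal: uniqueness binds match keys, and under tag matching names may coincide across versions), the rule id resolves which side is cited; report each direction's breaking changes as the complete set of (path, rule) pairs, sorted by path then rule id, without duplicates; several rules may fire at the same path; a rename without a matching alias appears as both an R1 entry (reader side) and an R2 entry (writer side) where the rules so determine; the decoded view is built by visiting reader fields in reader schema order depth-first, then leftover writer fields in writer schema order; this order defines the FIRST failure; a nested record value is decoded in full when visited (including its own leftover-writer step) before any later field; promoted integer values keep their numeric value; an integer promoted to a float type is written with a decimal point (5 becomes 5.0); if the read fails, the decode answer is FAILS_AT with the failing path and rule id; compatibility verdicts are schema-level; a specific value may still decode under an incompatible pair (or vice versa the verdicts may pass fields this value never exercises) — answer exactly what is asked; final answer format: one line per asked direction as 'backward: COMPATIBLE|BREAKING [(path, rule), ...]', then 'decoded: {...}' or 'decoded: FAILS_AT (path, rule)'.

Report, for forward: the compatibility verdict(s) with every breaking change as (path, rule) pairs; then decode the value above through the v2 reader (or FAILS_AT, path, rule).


each type pair in Invoice: writer, then reader
forward for Invoice (reader v1, writer v2):
  writer required, Role -> Role: reader tier maps from writer tier
  writer required, list<bool> -> list<bool>: reader attrs maps from writer attrs
  writer optional, Meta -> Meta: reader audit maps from writer audit
  writer optional, int32 -> int32: reader age maps from writer age
  writer score: unknown to reader
  writer required, float64 -> float64: reader audit.price maps from writer audit.price
  writer optional, int32 -> int32: reader audit.version maps from writer audit.version
  writer required, int64 -> int64: reader audit.zip maps from writer audit.zip
  writer optional, bool -> int64: reader audit.retries maps from writer audit.retries
  breaking: (audit.retries, R3)
  breaking: (tier, R5)
  => 2 violation(s): forward is BREAKING for Invoice
decode walk for Invoice under reader schema v2:
  tier := "CLOSED"
  attrs := []
  audit := null (missing; optional => null)
  score := null (missing; optional => null)
  age := 3
  => decoded: {"tier": "CLOSED", "attrs": [], "audit": null, "score": null, "age": 3}

forward: BREAKING [(audit.retries, R3), (tier, R5)]; decoded: {"tier": "CLOSED", "attrs": [], "audit": null, "score": null, "age": 3}


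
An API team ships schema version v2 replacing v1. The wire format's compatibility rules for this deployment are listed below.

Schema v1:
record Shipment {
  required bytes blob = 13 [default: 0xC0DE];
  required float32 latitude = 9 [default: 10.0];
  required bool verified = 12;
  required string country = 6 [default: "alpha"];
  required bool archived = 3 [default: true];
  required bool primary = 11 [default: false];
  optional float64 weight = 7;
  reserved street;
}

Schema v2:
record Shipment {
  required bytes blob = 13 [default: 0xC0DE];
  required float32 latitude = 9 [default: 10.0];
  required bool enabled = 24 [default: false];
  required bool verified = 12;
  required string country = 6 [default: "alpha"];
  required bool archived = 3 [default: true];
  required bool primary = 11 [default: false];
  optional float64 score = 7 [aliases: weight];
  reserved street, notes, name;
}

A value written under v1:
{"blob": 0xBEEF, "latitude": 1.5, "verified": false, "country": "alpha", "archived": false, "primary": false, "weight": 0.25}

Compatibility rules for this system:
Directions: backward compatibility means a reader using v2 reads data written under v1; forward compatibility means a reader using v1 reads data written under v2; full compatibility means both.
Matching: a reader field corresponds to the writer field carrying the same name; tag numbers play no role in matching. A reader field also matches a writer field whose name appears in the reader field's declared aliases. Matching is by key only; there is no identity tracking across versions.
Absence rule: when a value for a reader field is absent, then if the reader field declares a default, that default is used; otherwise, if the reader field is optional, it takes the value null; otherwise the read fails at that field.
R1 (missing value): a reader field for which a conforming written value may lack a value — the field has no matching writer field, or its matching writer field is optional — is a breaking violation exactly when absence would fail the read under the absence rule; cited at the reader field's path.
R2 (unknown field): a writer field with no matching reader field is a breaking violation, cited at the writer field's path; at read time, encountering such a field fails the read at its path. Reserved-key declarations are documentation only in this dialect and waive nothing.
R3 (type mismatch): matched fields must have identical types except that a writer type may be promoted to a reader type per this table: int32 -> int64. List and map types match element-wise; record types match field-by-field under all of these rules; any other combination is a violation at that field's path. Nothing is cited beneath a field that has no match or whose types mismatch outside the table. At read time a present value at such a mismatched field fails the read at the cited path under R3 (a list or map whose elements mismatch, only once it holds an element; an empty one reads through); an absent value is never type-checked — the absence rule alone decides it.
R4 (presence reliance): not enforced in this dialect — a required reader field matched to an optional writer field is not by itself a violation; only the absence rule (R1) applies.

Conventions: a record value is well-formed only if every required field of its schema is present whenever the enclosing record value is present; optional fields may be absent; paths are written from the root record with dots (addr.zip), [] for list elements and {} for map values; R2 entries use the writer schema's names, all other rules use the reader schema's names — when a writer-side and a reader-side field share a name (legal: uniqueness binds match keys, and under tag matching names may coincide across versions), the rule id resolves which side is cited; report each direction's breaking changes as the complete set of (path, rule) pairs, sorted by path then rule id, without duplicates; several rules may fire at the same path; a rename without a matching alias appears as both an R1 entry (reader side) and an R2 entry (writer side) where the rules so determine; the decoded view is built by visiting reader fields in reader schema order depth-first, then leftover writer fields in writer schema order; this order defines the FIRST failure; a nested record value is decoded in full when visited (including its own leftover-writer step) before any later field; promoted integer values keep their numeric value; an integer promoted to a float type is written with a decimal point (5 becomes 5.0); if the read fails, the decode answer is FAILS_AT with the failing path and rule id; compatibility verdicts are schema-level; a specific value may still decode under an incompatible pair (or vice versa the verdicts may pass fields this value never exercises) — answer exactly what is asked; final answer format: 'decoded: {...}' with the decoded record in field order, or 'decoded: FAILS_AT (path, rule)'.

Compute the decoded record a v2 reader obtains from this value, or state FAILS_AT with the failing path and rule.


decoded: {"blob": 0xBEEF, "latitude": 1.5, "enabled": false, "verified": false, "country": "alpha", "archived": false, "primary": false, "score": 0.25}

in Shipment below, arrows point writer -> reader
decode walk for Shipment under reader schema v2:
  blob := 0xBEEF
  latitude := 1.5
  enabled := false (no value, default fills)
  verified := false
  country := "alpha"
  archived := false
  primary := false
  score := 0.25 (from writer weight)
  => decoded: {"blob": 0xBEEF, "latitude": 1.5, "enabled": false, "verified": false, "country": "alpha", "archived": false, "primary": false, "score": 0.25}
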